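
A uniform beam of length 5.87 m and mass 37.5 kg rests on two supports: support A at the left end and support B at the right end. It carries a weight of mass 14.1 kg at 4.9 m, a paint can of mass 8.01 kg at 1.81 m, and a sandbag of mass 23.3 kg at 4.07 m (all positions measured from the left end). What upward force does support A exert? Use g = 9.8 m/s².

Taking torques about support B:
Beam weight: 37.5 × 9.8 = 367.5 N down at 2.935 m → arm 2.935 m, τ = 367.5 × 2.935 = 1079 N·m counterclockwise.
Weight: 14.1 × 9.8 = 138.2 N down at 4.9 m → arm 0.97 m, τ = 138.2 × 0.97 = 134.1 N·m counterclockwise.
Paint can: 8.01 × 9.8 = 78.5 N down at 1.81 m → arm 4.06 m, τ = 78.5 × 4.06 = 318.7 N·m counterclockwise.
Sandbag: 23.3 × 9.8 = 228.3 N down at 4.07 m → arm 1.8 m, τ = 228.3 × 1.8 = 410.9 N·m counterclockwise.
Net load moment about support B = 1943 N·m counterclockwise.
Reaction R at support A is upward at 0 m, arm 5.87 m → moment R × 5.87 clockwise.
Balancing moments: R × 5.87 = 1943, giving R = 331 N.

R_A ≈ 331 N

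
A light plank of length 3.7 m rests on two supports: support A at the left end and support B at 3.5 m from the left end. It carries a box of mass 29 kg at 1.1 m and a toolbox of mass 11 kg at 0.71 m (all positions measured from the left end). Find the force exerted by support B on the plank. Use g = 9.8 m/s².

Sum moments about support A (its reaction then has zero moment arm).
Box: 29 × 9.8 = 284.2 N down at 1.1 m → arm 1.1 m, τ = 284.2 × 1.1 = 312.6 N·m clockwise.
Toolbox: 11 × 9.8 = 107.8 N down at 0.71 m → arm 0.71 m, τ = 107.8 × 0.71 = 76.54 N·m clockwise.
Net load moment about support A = 389.1 N·m clockwise.
Reaction R at support B is upward at 3.5 m, arm 3.5 m → moment R × 3.5 counterclockwise.
Στ = 0 ⇒ R × 3.5 = 389.1 ⇒ R = 111 N.

R_B ≈ 111 N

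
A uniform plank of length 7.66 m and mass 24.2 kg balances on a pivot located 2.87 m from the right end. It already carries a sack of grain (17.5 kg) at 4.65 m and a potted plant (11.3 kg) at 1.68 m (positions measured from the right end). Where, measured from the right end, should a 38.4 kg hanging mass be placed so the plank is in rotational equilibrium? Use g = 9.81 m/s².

About the pivot (at 2.87 m from the right end):
Beam weight: 24.2 × 9.81 = 237.4 N down at 3.83 m → arm 0.96 m, τ = 237.4 × 0.96 = 227.9 N·m counterclockwise.
Sack of grain: 17.5 × 9.81 = 171.7 N down at 4.65 m → arm 1.78 m, τ = 171.7 × 1.78 = 305.6 N·m counterclockwise.
Potted plant: 11.3 × 9.81 = 110.9 N down at 1.68 m → arm 1.19 m, τ = 110.9 × 1.19 = 132 N·m clockwise.
Net moment of existing loads = 401.5 N·m counterclockwise.
The hanging mass weighs 38.4 × 9.81 = 376.7 N and must supply an equal clockwise moment, so its lever arm about the pivot is 401.5 / 376.7 = 1.07 m.
That puts it at 2.87 − 1.07 = 1.8 m from the right end.

x ≈ 1.8 m from the right end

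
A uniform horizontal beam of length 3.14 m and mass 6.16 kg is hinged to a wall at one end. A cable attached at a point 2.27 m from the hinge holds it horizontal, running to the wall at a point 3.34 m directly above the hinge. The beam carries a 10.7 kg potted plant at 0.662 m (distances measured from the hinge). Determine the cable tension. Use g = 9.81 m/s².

T ≈ 87.5 N

Choose the hinge as the axis so the unknown hinge reaction has zero arm there.
Beam weight: 6.16 × 9.81 = 60.43 N down at 1.57 m → arm 1.57 m, τ = 60.43 × 1.57 = 94.88 N·m clockwise.
Potted plant: 10.7 × 9.81 = 105 N down at 0.662 m → arm 0.662 m, τ = 105 × 0.662 = 69.51 N·m clockwise.
Total clockwise load moment = 164.4 N·m.
The cable tension T acts at 2.27 m; only its component perpendicular to the beam, T sinθ, produces torque. sinθ = h/√(h²+d²) = 3.34/√(3.34²+2.27²) = 0.8271.
Setting net torque to zero: T × 2.27 × 0.8271 = 164.4 → T = 164.4 / 1.878 = 87.5 N.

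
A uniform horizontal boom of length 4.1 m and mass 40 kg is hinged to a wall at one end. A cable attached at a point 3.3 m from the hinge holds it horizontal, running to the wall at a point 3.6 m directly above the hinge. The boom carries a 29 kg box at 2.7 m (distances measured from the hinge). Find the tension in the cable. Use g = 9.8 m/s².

Choose the hinge as the axis so the unknown hinge reaction has zero arm there.
Beam weight: 40 × 9.8 = 392 N down at 2.05 m → arm 2.05 m, τ = 392 × 2.05 = 803.6 N·m clockwise.
Box: 29 × 9.8 = 284.2 N down at 2.7 m → arm 2.7 m, τ = 284.2 × 2.7 = 767.3 N·m clockwise.
Total clockwise load moment = 1571 N·m.
The cable tension T acts at 3.3 m; only its component perpendicular to the boom, T sinθ, produces torque. sinθ = h/√(h²+d²) = 3.6/√(3.6²+3.3²) = 0.7372.
Balancing moments: T × 3.3 × 0.7372 = 1571, giving T = 1571 / 2.433 = 646 N.

T ≈ 646 N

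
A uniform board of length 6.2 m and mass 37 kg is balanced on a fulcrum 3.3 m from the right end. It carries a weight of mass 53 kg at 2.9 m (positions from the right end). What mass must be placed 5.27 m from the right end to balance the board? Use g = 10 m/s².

Sum moments about the fulcrum (at 3.3 m from the right end) (the support reaction has zero arm there).
Beam weight: 37 × 10 = 370 N down at 3.1 m → arm 0.2 m, τ = 370 × 0.2 = 74 N·m clockwise.
Weight: 53 × 10 = 530 N down at 2.9 m → arm 0.4 m, τ = 530 × 0.4 = 212 N·m clockwise.
Net moment of known loads = 286 N·m clockwise.
An unknown mass m at 5.27 m has arm 1.97 m; its moment is m·g·1.97 counterclockwise.
For rotational equilibrium, m × 10 × 1.97 = 286, so m = 286 / (10 × 1.97) = 14.5 kg.

m ≈ 14.5 kg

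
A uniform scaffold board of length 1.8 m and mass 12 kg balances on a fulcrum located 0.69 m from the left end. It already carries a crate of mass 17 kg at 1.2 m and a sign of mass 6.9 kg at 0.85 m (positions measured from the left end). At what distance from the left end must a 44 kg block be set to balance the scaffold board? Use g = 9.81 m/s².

Take moments about the fulcrum (at 0.69 m from the left end).
Beam weight: 12 × 9.81 = 117.7 N down at 0.9 m → arm 0.21 m, τ = 117.7 × 0.21 = 24.72 N·m clockwise.
Crate: 17 × 9.81 = 166.8 N down at 1.2 m → arm 0.51 m, τ = 166.8 × 0.51 = 85.07 N·m clockwise.
Sign: 6.9 × 9.81 = 67.69 N down at 0.85 m → arm 0.16 m, τ = 67.69 × 0.16 = 10.83 N·m clockwise.
Net moment of existing loads = 120.6 N·m clockwise.
The block weighs 44 × 9.81 = 431.6 N and must supply an equal counterclockwise moment, so its lever arm about the fulcrum is 120.6 / 431.6 = 0.279 m.
That puts it at 0.69 − 0.279 = 0.411 m from the left end.

x ≈ 0.411 m from the left end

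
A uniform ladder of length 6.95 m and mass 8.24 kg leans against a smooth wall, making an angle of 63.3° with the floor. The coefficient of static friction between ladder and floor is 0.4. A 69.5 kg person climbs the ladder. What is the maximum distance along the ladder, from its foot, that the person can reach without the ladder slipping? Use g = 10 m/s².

About the foot of the ladder:
Ladder weight 8.24×10 = 82.4 N acts at 3.475 m along the ladder; its horizontal arm is 3.475·cos63.3° = 1.561 m → τ = 128.6 N·m clockwise.
Person weight 69.5×10 = 695 N at distance d → arm d·cos63.3° → τ = 695·d·0.4493 clockwise.
Wall normal N at the top has arm L sinθ = 6.209 m counterclockwise, so Στ = 0 gives N·6.209 = 128.6 + 312.3·d.
ΣFy = 0 ⇒ N_floor = 777.4 N, so the maximum friction is μ_s·N_floor = 0.4×777.4 = 311 N. ΣFx = 0 ⇒ N_wall = f, so at the slipping point N = 311 N.
Substituting: 311×6.209 = 128.6 + 312.3·d ⇒ d = (1931 − 128.6) / 312.3 = 5.77 m.

d ≈ 5.77 m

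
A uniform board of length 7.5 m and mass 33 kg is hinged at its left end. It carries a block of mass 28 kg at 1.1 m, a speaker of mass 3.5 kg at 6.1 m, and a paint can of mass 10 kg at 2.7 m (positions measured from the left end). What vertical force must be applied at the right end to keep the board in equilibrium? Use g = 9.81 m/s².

F ≈ 265 N

About the left end:
Beam weight: 33 × 9.81 = 323.7 N down at 3.75 m → arm 3.75 m, τ = 323.7 × 3.75 = 1214 N·m clockwise.
Block: 28 × 9.81 = 274.7 N down at 1.1 m → arm 1.1 m, τ = 274.7 × 1.1 = 302.2 N·m clockwise.
Speaker: 3.5 × 9.81 = 34.34 N down at 6.1 m → arm 6.1 m, τ = 34.34 × 6.1 = 209.5 N·m clockwise.
Paint can: 10 × 9.81 = 98.1 N down at 2.7 m → arm 2.7 m, τ = 98.1 × 2.7 = 264.9 N·m clockwise.
Net moment of the loads = 1991 N·m clockwise.
The upward force F acts at the right end, arm 7.5 m, giving F × 7.5 counterclockwise.
Στ = 0 ⇒ F × 7.5 = 1991 ⇒ F = 1991 / 7.5 = 265 N.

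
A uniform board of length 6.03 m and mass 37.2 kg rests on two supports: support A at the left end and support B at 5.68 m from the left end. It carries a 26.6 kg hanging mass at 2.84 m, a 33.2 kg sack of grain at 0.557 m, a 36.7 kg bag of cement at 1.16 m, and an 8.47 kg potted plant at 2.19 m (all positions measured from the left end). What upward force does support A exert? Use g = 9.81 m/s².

R_A ≈ 933 N

About support B:
Beam weight: 37.2 × 9.81 = 364.9 N down at 3.015 m → arm 2.665 m, τ = 364.9 × 2.665 = 972.5 N·m counterclockwise.
Hanging mass: 26.6 × 9.81 = 260.9 N down at 2.84 m → arm 2.84 m, τ = 260.9 × 2.84 = 741 N·m counterclockwise.
Sack of grain: 33.2 × 9.81 = 325.7 N down at 0.557 m → arm 5.123 m, τ = 325.7 × 5.123 = 1669 N·m counterclockwise.
Bag of cement: 36.7 × 9.81 = 360 N down at 1.16 m → arm 4.52 m, τ = 360 × 4.52 = 1627 N·m counterclockwise.
Potted plant: 8.47 × 9.81 = 83.09 N down at 2.19 m → arm 3.49 m, τ = 83.09 × 3.49 = 290 N·m counterclockwise.
Net load moment about support B = 5300 N·m counterclockwise.
Reaction R at support A is upward at 0 m, arm 5.68 m → moment R × 5.68 clockwise.
For rotational equilibrium, R × 5.68 = 5300, so R = 933 N.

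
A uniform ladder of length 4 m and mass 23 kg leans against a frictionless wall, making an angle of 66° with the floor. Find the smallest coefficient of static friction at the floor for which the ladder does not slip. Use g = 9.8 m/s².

μ_min ≈ 0.223

Taking torques about the foot of the ladder:
Ladder weight 23×9.8 = 225.4 N acts at 2 m along the ladder; its horizontal arm is 2·cos66° = 0.8135 m → τ = 183.4 N·m clockwise.
Wall normal N acts horizontally at the top; its moment arm is the height L sinθ = 4·sin66° = 3.654 m, counterclockwise.
Balancing moments: N × 3.654 = 183.4, giving N = 50.19 N.
ΣFx = 0 ⇒ f = N_wall = 50.19 N. ΣFy = 0 ⇒ N_floor = 225.4 N.
μ_min = f / N_floor = 50.19 / 225.4 = 0.223.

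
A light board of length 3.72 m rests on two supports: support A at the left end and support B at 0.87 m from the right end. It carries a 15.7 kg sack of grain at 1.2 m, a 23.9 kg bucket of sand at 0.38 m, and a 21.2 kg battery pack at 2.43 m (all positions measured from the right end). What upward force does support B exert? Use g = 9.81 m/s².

R_B ≈ 505 N

About support A:
Sack of grain: 15.7 × 9.81 = 154 N down at 1.2 m → arm 2.52 m, τ = 154 × 2.52 = 388.1 N·m clockwise.
Bucket of sand: 23.9 × 9.81 = 234.5 N down at 0.38 m → arm 3.34 m, τ = 234.5 × 3.34 = 783.2 N·m clockwise.
Battery pack: 21.2 × 9.81 = 208 N down at 2.43 m → arm 1.29 m, τ = 208 × 1.29 = 268.3 N·m clockwise.
Net load moment about support A = 1440 N·m clockwise.
Reaction R at support B is upward at 0.87 m, arm 2.85 m → moment R × 2.85 counterclockwise.
For rotational equilibrium, R × 2.85 = 1440, so R = 505 N.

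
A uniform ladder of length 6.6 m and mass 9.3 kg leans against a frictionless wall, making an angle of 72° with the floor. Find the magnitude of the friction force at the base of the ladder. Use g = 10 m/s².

f ≈ 15.1 N

About the foot of the ladder:
Ladder weight 9.3×10 = 93 N acts at 3.3 m along the ladder; its horizontal arm is 3.3·cos72° = 1.02 m → τ = 94.86 N·m clockwise.
Wall normal N acts horizontally at the top; its moment arm is the height L sinθ = 6.6·sin72° = 6.277 m, counterclockwise.
For rotational equilibrium, N × 6.277 = 94.86, so N = 15.1 N.
ΣFx = 0: friction at the foot balances the wall's push, so f = N_wall = 15.1 N.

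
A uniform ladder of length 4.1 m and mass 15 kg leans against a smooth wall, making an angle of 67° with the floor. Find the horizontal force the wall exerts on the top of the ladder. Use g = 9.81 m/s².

N_wall ≈ 31.2 N

Taking torques about the foot of the ladder:
Ladder weight 15×9.81 = 147.2 N acts at 2.05 m along the ladder; its horizontal arm is 2.05·cos67° = 0.801 m → τ = 117.9 N·m clockwise.
Wall normal N acts horizontally at the top; its moment arm is the height L sinθ = 4.1·sin67° = 3.774 m, counterclockwise.
For rotational equilibrium, N × 3.774 = 117.9, so N = 31.2 N.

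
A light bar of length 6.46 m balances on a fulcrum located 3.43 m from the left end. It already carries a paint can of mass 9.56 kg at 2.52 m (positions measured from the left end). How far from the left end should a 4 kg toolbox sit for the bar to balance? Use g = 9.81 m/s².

Taking torques about the fulcrum (at 3.43 m from the left end):
Paint can: 9.56 × 9.81 = 93.78 N down at 2.52 m → arm 0.91 m, τ = 93.78 × 0.91 = 85.34 N·m counterclockwise.
Net moment of existing loads = 85.34 N·m counterclockwise.
The toolbox weighs 4 × 9.81 = 39.24 N and must supply an equal clockwise moment, so its lever arm about the fulcrum is 85.34 / 39.24 = 2.17 m.
That puts it at 3.43 + 2.17 = 5.6 m from the left end.

x ≈ 5.6 m from the left end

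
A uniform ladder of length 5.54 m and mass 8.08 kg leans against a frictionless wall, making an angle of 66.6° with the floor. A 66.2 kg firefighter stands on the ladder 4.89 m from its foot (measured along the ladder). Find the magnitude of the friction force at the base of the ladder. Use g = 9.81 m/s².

Take moments about the foot of the ladder.
Ladder weight 8.08×9.81 = 79.26 N acts at 2.77 m along the ladder; its horizontal arm is 2.77·cos66.6° = 1.1 m → τ = 87.19 N·m clockwise.
Firefighter: 66.2×9.81 = 649.4 N at 4.89 m → arm 1.942 m → τ = 1261 N·m clockwise.
Wall normal N acts horizontally at the top; its moment arm is the height L sinθ = 5.54·sin66.6° = 5.084 m, counterclockwise.
For rotational equilibrium, N × 5.084 = 1348, so N = 265 N.
ΣFx = 0: friction at the foot balances the wall's push, so f = N_wall = 265 N.

f ≈ 265 N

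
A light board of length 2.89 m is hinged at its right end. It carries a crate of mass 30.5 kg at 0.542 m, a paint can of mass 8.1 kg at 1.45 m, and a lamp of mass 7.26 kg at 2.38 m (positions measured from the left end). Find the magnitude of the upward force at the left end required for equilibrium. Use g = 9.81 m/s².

F ≈ 295 N

Taking torques about the right end:
Crate: 30.5 × 9.81 = 299.2 N down at 0.542 m → arm 2.348 m, τ = 299.2 × 2.348 = 702.5 N·m counterclockwise.
Paint can: 8.1 × 9.81 = 79.46 N down at 1.45 m → arm 1.44 m, τ = 79.46 × 1.44 = 114.4 N·m counterclockwise.
Lamp: 7.26 × 9.81 = 71.22 N down at 2.38 m → arm 0.51 m, τ = 71.22 × 0.51 = 36.32 N·m counterclockwise.
Net moment of the loads = 853.2 N·m counterclockwise.
The upward force F acts at the left end, arm 2.89 m, giving F × 2.89 clockwise.
Setting net torque to zero: F × 2.89 = 853.2 → F = 853.2 / 2.89 = 295 N.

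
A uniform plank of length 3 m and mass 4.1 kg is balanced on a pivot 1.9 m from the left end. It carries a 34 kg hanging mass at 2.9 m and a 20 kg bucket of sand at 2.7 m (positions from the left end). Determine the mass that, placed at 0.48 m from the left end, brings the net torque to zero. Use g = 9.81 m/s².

m ≈ 34.1 kg

About the pivot (at 1.9 m from the left end):
Beam weight: 4.1 × 9.81 = 40.22 N down at 1.5 m → arm 0.4 m, τ = 40.22 × 0.4 = 16.09 N·m counterclockwise.
Hanging mass: 34 × 9.81 = 333.5 N down at 2.9 m → arm 1 m, τ = 333.5 × 1 = 333.5 N·m clockwise.
Bucket of sand: 20 × 9.81 = 196.2 N down at 2.7 m → arm 0.8 m, τ = 196.2 × 0.8 = 157 N·m clockwise.
Net moment of known loads = 474.4 N·m clockwise.
An unknown mass m at 0.48 m has arm 1.42 m; its moment is m·g·1.42 counterclockwise.
Στ = 0 ⇒ m × 9.81 × 1.42 = 474.4 ⇒ m = 474.4 / (9.81 × 1.42) = 34.1 kg.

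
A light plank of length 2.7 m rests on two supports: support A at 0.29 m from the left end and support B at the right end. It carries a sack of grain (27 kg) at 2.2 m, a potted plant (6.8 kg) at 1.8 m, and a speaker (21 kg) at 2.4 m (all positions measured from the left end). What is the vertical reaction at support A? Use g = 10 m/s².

Take moments about support B.
Sack of grain: 27 × 10 = 270 N down at 2.2 m → arm 0.5 m, τ = 270 × 0.5 = 135 N·m counterclockwise.
Potted plant: 6.8 × 10 = 68 N down at 1.8 m → arm 0.9 m, τ = 68 × 0.9 = 61.2 N·m counterclockwise.
Speaker: 21 × 10 = 210 N down at 2.4 m → arm 0.3 m, τ = 210 × 0.3 = 63 N·m counterclockwise.
Net load moment about support B = 259.2 N·m counterclockwise.
Reaction R at support A is upward at 0.29 m, arm 2.41 m → moment R × 2.41 clockwise.
Στ = 0 ⇒ R × 2.41 = 259.2 ⇒ R = 108 N.

R_A ≈ 108 N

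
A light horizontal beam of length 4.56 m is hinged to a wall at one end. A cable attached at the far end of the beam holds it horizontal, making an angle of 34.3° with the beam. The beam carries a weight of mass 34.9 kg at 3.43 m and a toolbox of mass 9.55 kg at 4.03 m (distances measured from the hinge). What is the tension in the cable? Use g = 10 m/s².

T ≈ 616 N

About the hinge:
Weight: 34.9 × 10 = 349 N down at 3.43 m → arm 3.43 m, τ = 349 × 3.43 = 1197 N·m clockwise.
Toolbox: 9.55 × 10 = 95.5 N down at 4.03 m → arm 4.03 m, τ = 95.5 × 4.03 = 384.9 N·m clockwise.
Total clockwise load moment = 1582 N·m.
The cable tension T acts at 4.56 m; only its component perpendicular to the beam, T sinθ, produces torque. sin 34.3° = 0.5635.
Setting net torque to zero: T × 4.56 × 0.5635 = 1582 → T = 1582 / 2.57 = 616 N.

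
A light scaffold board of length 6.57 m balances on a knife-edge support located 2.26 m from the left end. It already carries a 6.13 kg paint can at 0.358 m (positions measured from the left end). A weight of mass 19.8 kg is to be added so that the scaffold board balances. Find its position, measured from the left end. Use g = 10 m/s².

Take moments about the knife-edge support (at 2.26 m from the left end).
Paint can: 6.13 × 10 = 61.3 N down at 0.358 m → arm 1.902 m, τ = 61.3 × 1.902 = 116.6 N·m counterclockwise.
Net moment of existing loads = 116.6 N·m counterclockwise.
The weight weighs 19.8 × 10 = 198 N and must supply an equal clockwise moment, so its lever arm about the knife-edge support is 116.6 / 198 = 0.589 m.
That puts it at 2.26 + 0.589 = 2.85 m from the left end.

x ≈ 2.85 m from the left end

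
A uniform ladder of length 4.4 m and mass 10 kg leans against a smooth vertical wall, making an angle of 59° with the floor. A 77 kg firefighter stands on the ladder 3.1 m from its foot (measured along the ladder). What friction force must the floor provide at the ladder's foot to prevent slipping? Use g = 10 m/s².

f ≈ 356 N

Take moments about the foot of the ladder.
Ladder weight 10×10 = 100 N acts at 2.2 m along the ladder; its horizontal arm is 2.2·cos59° = 1.133 m → τ = 113.3 N·m clockwise.
Firefighter: 77×10 = 770 N at 3.1 m → arm 1.597 m → τ = 1230 N·m clockwise.
Wall normal N acts horizontally at the top; its moment arm is the height L sinθ = 4.4·sin59° = 3.772 m, counterclockwise.
Setting net torque to zero: N × 3.772 = 1343 → N = 356 N.
ΣFx = 0: friction at the foot balances the wall's push, so f = N_wall = 356 N.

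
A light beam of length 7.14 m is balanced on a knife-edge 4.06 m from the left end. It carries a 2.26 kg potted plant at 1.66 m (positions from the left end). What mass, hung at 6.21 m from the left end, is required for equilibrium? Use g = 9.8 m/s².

Sum moments about the knife-edge (at 4.06 m from the left end) (the support reaction has zero arm there).
Potted plant: 2.26 × 9.8 = 22.15 N down at 1.66 m → arm 2.4 m, τ = 22.15 × 2.4 = 53.16 N·m counterclockwise.
Net moment of known loads = 53.16 N·m counterclockwise.
An unknown mass m at 6.21 m has arm 2.15 m; its moment is m·g·2.15 clockwise.
Setting net torque to zero: m × 9.8 × 2.15 = 53.16 → m = 53.16 / (9.8 × 2.15) = 2.52 kg.

m ≈ 2.52 kg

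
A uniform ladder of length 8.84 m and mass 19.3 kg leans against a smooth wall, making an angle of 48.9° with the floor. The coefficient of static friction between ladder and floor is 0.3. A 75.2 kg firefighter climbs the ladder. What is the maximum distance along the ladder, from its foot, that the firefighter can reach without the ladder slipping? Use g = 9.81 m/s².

d ≈ 2.69 m

About the foot of the ladder:
Ladder weight 19.3×9.81 = 189.3 N acts at 4.42 m along the ladder; its horizontal arm is 4.42·cos48.9° = 2.906 m → τ = 550.1 N·m clockwise.
Firefighter weight 75.2×9.81 = 737.7 N at distance d → arm d·cos48.9° → τ = 737.7·d·0.6574 clockwise.
Wall normal N at the top has arm L sinθ = 6.662 m counterclockwise, so Στ = 0 gives N·6.662 = 550.1 + 485·d.
ΣFy = 0 ⇒ N_floor = 927 N, so the maximum friction is μ_s·N_floor = 0.3×927 = 278.1 N. ΣFx = 0 ⇒ N_wall = f, so at the slipping point N = 278.1 N.
Substituting: 278.1×6.662 = 550.1 + 485·d ⇒ d = (1853 − 550.1) / 485 = 2.69 m.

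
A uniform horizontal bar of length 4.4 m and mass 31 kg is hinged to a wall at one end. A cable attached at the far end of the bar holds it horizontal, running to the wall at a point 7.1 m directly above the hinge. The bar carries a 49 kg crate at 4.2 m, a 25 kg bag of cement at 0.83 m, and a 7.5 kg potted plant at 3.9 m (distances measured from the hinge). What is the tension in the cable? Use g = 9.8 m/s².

T ≈ 849 N

Choose the hinge as the axis so the unknown hinge reaction has zero arm there.
Beam weight: 31 × 9.8 = 303.8 N down at 2.2 m → arm 2.2 m, τ = 303.8 × 2.2 = 668.4 N·m clockwise.
Crate: 49 × 9.8 = 480.2 N down at 4.2 m → arm 4.2 m, τ = 480.2 × 4.2 = 2017 N·m clockwise.
Bag of cement: 25 × 9.8 = 245 N down at 0.83 m → arm 0.83 m, τ = 245 × 0.83 = 203.3 N·m clockwise.
Potted plant: 7.5 × 9.8 = 73.5 N down at 3.9 m → arm 3.9 m, τ = 73.5 × 3.9 = 286.6 N·m clockwise.
Total clockwise load moment = 3175 N·m.
The cable tension T acts at 4.4 m; only its component perpendicular to the bar, T sinθ, produces torque. sinθ = h/√(h²+d²) = 7.1/√(7.1²+4.4²) = 0.85.
Balancing moments: T × 4.4 × 0.85 = 3175, giving T = 3175 / 3.74 = 849 N.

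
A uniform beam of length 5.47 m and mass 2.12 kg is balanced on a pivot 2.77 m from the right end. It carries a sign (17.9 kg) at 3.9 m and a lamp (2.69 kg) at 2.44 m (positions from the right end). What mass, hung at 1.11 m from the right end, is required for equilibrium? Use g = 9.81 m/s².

Taking torques about the pivot (at 2.77 m from the right end):
Beam weight: 2.12 × 9.81 = 20.8 N down at 2.735 m → arm 0.035 m, τ = 20.8 × 0.035 = 0.728 N·m clockwise.
Sign: 17.9 × 9.81 = 175.6 N down at 3.9 m → arm 1.13 m, τ = 175.6 × 1.13 = 198.4 N·m counterclockwise.
Lamp: 2.69 × 9.81 = 26.39 N down at 2.44 m → arm 0.33 m, τ = 26.39 × 0.33 = 8.709 N·m clockwise.
Net moment of known loads = 189 N·m counterclockwise.
An unknown mass m at 1.11 m has arm 1.66 m; its moment is m·g·1.66 clockwise.
Στ = 0 ⇒ m × 9.81 × 1.66 = 189 ⇒ m = 189 / (9.81 × 1.66) = 11.6 kg.

m ≈ 11.6 kg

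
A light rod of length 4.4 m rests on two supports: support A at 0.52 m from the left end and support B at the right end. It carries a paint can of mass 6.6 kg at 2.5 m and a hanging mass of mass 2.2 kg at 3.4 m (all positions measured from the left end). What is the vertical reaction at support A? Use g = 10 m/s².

R_A ≈ 38 N

About support B:
Paint can: 6.6 × 10 = 66 N down at 2.5 m → arm 1.9 m, τ = 66 × 1.9 = 125.4 N·m counterclockwise.
Hanging mass: 2.2 × 10 = 22 N down at 3.4 m → arm 1 m, τ = 22 × 1 = 22 N·m counterclockwise.
Net load moment about support B = 147.4 N·m counterclockwise.
Reaction R at support A is upward at 0.52 m, arm 3.88 m → moment R × 3.88 clockwise.
For rotational equilibrium, R × 3.88 = 147.4, so R = 38 N.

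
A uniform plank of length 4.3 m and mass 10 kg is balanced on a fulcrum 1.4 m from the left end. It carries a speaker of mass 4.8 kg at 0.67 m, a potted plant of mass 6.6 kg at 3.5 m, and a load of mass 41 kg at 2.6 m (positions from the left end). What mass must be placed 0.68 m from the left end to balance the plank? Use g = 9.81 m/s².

m ≈ 93.1 kg

Sum moments about the fulcrum (at 1.4 m from the left end) (the support reaction has zero arm there).
Beam weight: 10 × 9.81 = 98.1 N down at 2.15 m → arm 0.75 m, τ = 98.1 × 0.75 = 73.57 N·m clockwise.
Speaker: 4.8 × 9.81 = 47.09 N down at 0.67 m → arm 0.73 m, τ = 47.09 × 0.73 = 34.38 N·m counterclockwise.
Potted plant: 6.6 × 9.81 = 64.75 N down at 3.5 m → arm 2.1 m, τ = 64.75 × 2.1 = 136 N·m clockwise.
Load: 41 × 9.81 = 402.2 N down at 2.6 m → arm 1.2 m, τ = 402.2 × 1.2 = 482.6 N·m clockwise.
Net moment of known loads = 657.8 N·m clockwise.
An unknown mass m at 0.68 m has arm 0.72 m; its moment is m·g·0.72 counterclockwise.
Setting net torque to zero: m × 9.81 × 0.72 = 657.8 → m = 657.8 / (9.81 × 0.72) = 93.1 kg.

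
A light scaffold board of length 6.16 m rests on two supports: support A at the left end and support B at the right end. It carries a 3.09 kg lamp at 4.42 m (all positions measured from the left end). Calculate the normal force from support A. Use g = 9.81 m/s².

Sum moments about support B (its reaction then has zero moment arm).
Lamp: 3.09 × 9.81 = 30.31 N down at 4.42 m → arm 1.74 m, τ = 30.31 × 1.74 = 52.74 N·m counterclockwise.
Net load moment about support B = 52.74 N·m counterclockwise.
Reaction R at support A is upward at 0 m, arm 6.16 m → moment R × 6.16 clockwise.
For rotational equilibrium, R × 6.16 = 52.74, so R = 8.56 N.

R_A ≈ 8.56 N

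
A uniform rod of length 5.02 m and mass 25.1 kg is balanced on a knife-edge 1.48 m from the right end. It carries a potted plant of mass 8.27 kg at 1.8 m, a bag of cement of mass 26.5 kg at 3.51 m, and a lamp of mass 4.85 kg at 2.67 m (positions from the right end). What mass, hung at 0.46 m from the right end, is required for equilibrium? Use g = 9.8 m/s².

Take moments about the knife-edge (at 1.48 m from the right end).
Beam weight: 25.1 × 9.8 = 246 N down at 2.51 m → arm 1.03 m, τ = 246 × 1.03 = 253.4 N·m counterclockwise.
Potted plant: 8.27 × 9.8 = 81.05 N down at 1.8 m → arm 0.32 m, τ = 81.05 × 0.32 = 25.94 N·m counterclockwise.
Bag of cement: 26.5 × 9.8 = 259.7 N down at 3.51 m → arm 2.03 m, τ = 259.7 × 2.03 = 527.2 N·m counterclockwise.
Lamp: 4.85 × 9.8 = 47.53 N down at 2.67 m → arm 1.19 m, τ = 47.53 × 1.19 = 56.56 N·m counterclockwise.
Net moment of known loads = 863.1 N·m counterclockwise.
An unknown mass m at 0.46 m has arm 1.02 m; its moment is m·g·1.02 clockwise.
Setting net torque to zero: m × 9.8 × 1.02 = 863.1 → m = 863.1 / (9.8 × 1.02) = 86.3 kg.

m ≈ 86.3 kg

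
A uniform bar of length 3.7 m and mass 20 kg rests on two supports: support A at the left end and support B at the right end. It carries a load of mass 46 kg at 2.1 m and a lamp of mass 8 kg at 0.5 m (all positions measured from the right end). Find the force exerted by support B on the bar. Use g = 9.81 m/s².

Choose support A as the axis so its reaction then has zero moment arm.
Beam weight: 20 × 9.81 = 196.2 N down at 1.85 m → arm 1.85 m, τ = 196.2 × 1.85 = 363 N·m clockwise.
Load: 46 × 9.81 = 451.3 N down at 2.1 m → arm 1.6 m, τ = 451.3 × 1.6 = 722.1 N·m clockwise.
Lamp: 8 × 9.81 = 78.48 N down at 0.5 m → arm 3.2 m, τ = 78.48 × 3.2 = 251.1 N·m clockwise.
Net load moment about support A = 1336 N·m clockwise.
Reaction R at support B is upward at 0 m, arm 3.7 m → moment R × 3.7 counterclockwise.
Balancing moments: R × 3.7 = 1336, giving R = 361 N.

R_B ≈ 361 N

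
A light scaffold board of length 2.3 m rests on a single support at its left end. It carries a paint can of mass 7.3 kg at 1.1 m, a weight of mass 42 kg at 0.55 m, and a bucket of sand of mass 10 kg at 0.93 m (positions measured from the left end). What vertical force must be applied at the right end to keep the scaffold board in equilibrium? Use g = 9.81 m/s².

Take moments about the left end.
Paint can: 7.3 × 9.81 = 71.61 N down at 1.1 m → arm 1.1 m, τ = 71.61 × 1.1 = 78.77 N·m clockwise.
Weight: 42 × 9.81 = 412 N down at 0.55 m → arm 0.55 m, τ = 412 × 0.55 = 226.6 N·m clockwise.
Bucket of sand: 10 × 9.81 = 98.1 N down at 0.93 m → arm 0.93 m, τ = 98.1 × 0.93 = 91.23 N·m clockwise.
Net moment of the loads = 396.6 N·m clockwise.
The upward force F acts at the right end, arm 2.3 m, giving F × 2.3 counterclockwise.
Balancing moments: F × 2.3 = 396.6, giving F = 396.6 / 2.3 = 172 N.

F ≈ 172 N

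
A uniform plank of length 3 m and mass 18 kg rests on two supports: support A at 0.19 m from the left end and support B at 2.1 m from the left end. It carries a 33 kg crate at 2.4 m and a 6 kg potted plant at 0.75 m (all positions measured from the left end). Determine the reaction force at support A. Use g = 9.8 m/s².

R_A ≈ 46.2 N

Sum moments about support B (its reaction then has zero moment arm).
Beam weight: 18 × 9.8 = 176.4 N down at 1.5 m → arm 0.6 m, τ = 176.4 × 0.6 = 105.8 N·m counterclockwise.
Crate: 33 × 9.8 = 323.4 N down at 2.4 m → arm 0.3 m, τ = 323.4 × 0.3 = 97.02 N·m clockwise.
Potted plant: 6 × 9.8 = 58.8 N down at 0.75 m → arm 1.35 m, τ = 58.8 × 1.35 = 79.38 N·m counterclockwise.
Net load moment about support B = 88.16 N·m counterclockwise.
Reaction R at support A is upward at 0.19 m, arm 1.91 m → moment R × 1.91 clockwise.
Στ = 0 ⇒ R × 1.91 = 88.16 ⇒ R = 46.2 N.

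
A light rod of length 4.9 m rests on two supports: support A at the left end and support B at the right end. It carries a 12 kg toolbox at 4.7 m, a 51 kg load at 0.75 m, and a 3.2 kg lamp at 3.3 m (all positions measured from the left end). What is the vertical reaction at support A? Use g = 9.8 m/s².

R_A ≈ 438 N

About support B:
Toolbox: 12 × 9.8 = 117.6 N down at 4.7 m → arm 0.2 m, τ = 117.6 × 0.2 = 23.52 N·m counterclockwise.
Load: 51 × 9.8 = 499.8 N down at 0.75 m → arm 4.15 m, τ = 499.8 × 4.15 = 2074 N·m counterclockwise.
Lamp: 3.2 × 9.8 = 31.36 N down at 3.3 m → arm 1.6 m, τ = 31.36 × 1.6 = 50.18 N·m counterclockwise.
Net load moment about support B = 2148 N·m counterclockwise.
Reaction R at support A is upward at 0 m, arm 4.9 m → moment R × 4.9 clockwise.
Στ = 0 ⇒ R × 4.9 = 2148 ⇒ R = 438 N.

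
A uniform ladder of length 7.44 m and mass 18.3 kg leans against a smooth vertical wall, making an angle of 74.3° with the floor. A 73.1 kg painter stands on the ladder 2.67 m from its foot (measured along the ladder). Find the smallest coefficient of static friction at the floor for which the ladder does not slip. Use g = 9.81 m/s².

μ_min ≈ 0.109

Taking torques about the foot of the ladder:
Ladder weight 18.3×9.81 = 179.5 N acts at 3.72 m along the ladder; its horizontal arm is 3.72·cos74.3° = 1.007 m → τ = 180.8 N·m clockwise.
Painter: 73.1×9.81 = 717.1 N at 2.67 m → arm 0.7225 m → τ = 518.1 N·m clockwise.
Wall normal N acts horizontally at the top; its moment arm is the height L sinθ = 7.44·sin74.3° = 7.162 m, counterclockwise.
Setting net torque to zero: N × 7.162 = 698.9 → N = 97.58 N.
ΣFx = 0 ⇒ f = N_wall = 97.58 N. ΣFy = 0 ⇒ N_floor = 896.6 N.
μ_min = f / N_floor = 97.58 / 896.6 = 0.109.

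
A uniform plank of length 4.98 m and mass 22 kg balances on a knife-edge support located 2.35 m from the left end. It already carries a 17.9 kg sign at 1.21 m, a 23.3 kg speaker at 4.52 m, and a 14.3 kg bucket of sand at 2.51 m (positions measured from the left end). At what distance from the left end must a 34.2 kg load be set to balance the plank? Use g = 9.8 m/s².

x ≈ 1.31 m from the left end

Take moments about the knife-edge support (at 2.35 m from the left end).
Beam weight: 22 × 9.8 = 215.6 N down at 2.49 m → arm 0.14 m, τ = 215.6 × 0.14 = 30.18 N·m clockwise.
Sign: 17.9 × 9.8 = 175.4 N down at 1.21 m → arm 1.14 m, τ = 175.4 × 1.14 = 200 N·m counterclockwise.
Speaker: 23.3 × 9.8 = 228.3 N down at 4.52 m → arm 2.17 m, τ = 228.3 × 2.17 = 495.4 N·m clockwise.
Bucket of sand: 14.3 × 9.8 = 140.1 N down at 2.51 m → arm 0.16 m, τ = 140.1 × 0.16 = 22.42 N·m clockwise.
Net moment of existing loads = 348 N·m clockwise.
The load weighs 34.2 × 9.8 = 335.2 N and must supply an equal counterclockwise moment, so its lever arm about the knife-edge support is 348 / 335.2 = 1.04 m.
That puts it at 2.35 − 1.04 = 1.31 m from the left end.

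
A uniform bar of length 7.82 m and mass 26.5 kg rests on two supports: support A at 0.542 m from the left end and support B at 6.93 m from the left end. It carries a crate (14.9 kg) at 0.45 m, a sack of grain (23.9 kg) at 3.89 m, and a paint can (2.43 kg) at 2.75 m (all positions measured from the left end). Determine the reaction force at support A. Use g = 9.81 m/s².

Take moments about support B.
Beam weight: 26.5 × 9.81 = 260 N down at 3.91 m → arm 3.02 m, τ = 260 × 3.02 = 785.2 N·m counterclockwise.
Crate: 14.9 × 9.81 = 146.2 N down at 0.45 m → arm 6.48 m, τ = 146.2 × 6.48 = 947.4 N·m counterclockwise.
Sack of grain: 23.9 × 9.81 = 234.5 N down at 3.89 m → arm 3.04 m, τ = 234.5 × 3.04 = 712.9 N·m counterclockwise.
Paint can: 2.43 × 9.81 = 23.84 N down at 2.75 m → arm 4.18 m, τ = 23.84 × 4.18 = 99.65 N·m counterclockwise.
Net load moment about support B = 2545 N·m counterclockwise.
Reaction R at support A is upward at 0.542 m, arm 6.388 m → moment R × 6.388 clockwise.
For rotational equilibrium, R × 6.388 = 2545, so R = 398 N.

R_A ≈ 398 N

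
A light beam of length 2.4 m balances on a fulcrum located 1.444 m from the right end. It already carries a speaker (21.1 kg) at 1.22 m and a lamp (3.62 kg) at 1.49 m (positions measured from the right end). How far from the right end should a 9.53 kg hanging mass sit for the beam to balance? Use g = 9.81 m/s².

Taking torques about the fulcrum (at 1.444 m from the right end):
Speaker: 21.1 × 9.81 = 207 N down at 1.22 m → arm 0.224 m, τ = 207 × 0.224 = 46.37 N·m clockwise.
Lamp: 3.62 × 9.81 = 35.51 N down at 1.49 m → arm 0.046 m, τ = 35.51 × 0.046 = 1.633 N·m counterclockwise.
Net moment of existing loads = 44.74 N·m clockwise.
The hanging mass weighs 9.53 × 9.81 = 93.49 N and must supply an equal counterclockwise moment, so its lever arm about the fulcrum is 44.74 / 93.49 = 0.479 m.
That puts it at 1.444 + 0.479 = 1.92 m from the right end.

x ≈ 1.92 m from the right end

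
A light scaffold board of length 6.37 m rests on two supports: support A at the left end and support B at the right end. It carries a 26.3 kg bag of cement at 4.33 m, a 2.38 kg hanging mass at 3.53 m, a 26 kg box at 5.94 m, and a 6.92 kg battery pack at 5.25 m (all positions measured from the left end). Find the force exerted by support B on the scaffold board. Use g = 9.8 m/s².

Taking torques about support A:
Bag of cement: 26.3 × 9.8 = 257.7 N down at 4.33 m → arm 4.33 m, τ = 257.7 × 4.33 = 1116 N·m clockwise.
Hanging mass: 2.38 × 9.8 = 23.32 N down at 3.53 m → arm 3.53 m, τ = 23.32 × 3.53 = 82.32 N·m clockwise.
Box: 26 × 9.8 = 254.8 N down at 5.94 m → arm 5.94 m, τ = 254.8 × 5.94 = 1514 N·m clockwise.
Battery pack: 6.92 × 9.8 = 67.82 N down at 5.25 m → arm 5.25 m, τ = 67.82 × 5.25 = 356.1 N·m clockwise.
Net load moment about support A = 3068 N·m clockwise.
Reaction R at support B is upward at 6.37 m, arm 6.37 m → moment R × 6.37 counterclockwise.
For rotational equilibrium, R × 6.37 = 3068, so R = 482 N.

R_B ≈ 482 N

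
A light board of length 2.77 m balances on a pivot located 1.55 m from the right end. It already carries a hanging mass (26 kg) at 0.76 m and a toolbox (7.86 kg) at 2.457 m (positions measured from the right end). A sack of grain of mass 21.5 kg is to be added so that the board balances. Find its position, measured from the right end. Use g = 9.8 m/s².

x ≈ 2.17 m from the right end

Take moments about the pivot (at 1.55 m from the right end).
Hanging mass: 26 × 9.8 = 254.8 N down at 0.76 m → arm 0.79 m, τ = 254.8 × 0.79 = 201.3 N·m clockwise.
Toolbox: 7.86 × 9.8 = 77.03 N down at 2.457 m → arm 0.907 m, τ = 77.03 × 0.907 = 69.87 N·m counterclockwise.
Net moment of existing loads = 131.4 N·m clockwise.
The sack of grain weighs 21.5 × 9.8 = 210.7 N and must supply an equal counterclockwise moment, so its lever arm about the pivot is 131.4 / 210.7 = 0.624 m.
That puts it at 1.55 + 0.624 = 2.17 m from the right end.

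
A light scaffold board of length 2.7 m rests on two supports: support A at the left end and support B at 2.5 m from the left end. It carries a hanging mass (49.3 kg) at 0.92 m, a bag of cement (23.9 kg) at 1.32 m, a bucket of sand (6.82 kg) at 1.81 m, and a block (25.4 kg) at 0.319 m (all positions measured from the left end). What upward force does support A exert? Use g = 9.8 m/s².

Sum moments about support B (its reaction then has zero moment arm).
Hanging mass: 49.3 × 9.8 = 483.1 N down at 0.92 m → arm 1.58 m, τ = 483.1 × 1.58 = 763.3 N·m counterclockwise.
Bag of cement: 23.9 × 9.8 = 234.2 N down at 1.32 m → arm 1.18 m, τ = 234.2 × 1.18 = 276.4 N·m counterclockwise.
Bucket of sand: 6.82 × 9.8 = 66.84 N down at 1.81 m → arm 0.69 m, τ = 66.84 × 0.69 = 46.12 N·m counterclockwise.
Block: 25.4 × 9.8 = 248.9 N down at 0.319 m → arm 2.181 m, τ = 248.9 × 2.181 = 542.9 N·m counterclockwise.
Net load moment about support B = 1629 N·m counterclockwise.
Reaction R at support A is upward at 0 m, arm 2.5 m → moment R × 2.5 clockwise.
Στ = 0 ⇒ R × 2.5 = 1629 ⇒ R = 652 N.

R_A ≈ 652 N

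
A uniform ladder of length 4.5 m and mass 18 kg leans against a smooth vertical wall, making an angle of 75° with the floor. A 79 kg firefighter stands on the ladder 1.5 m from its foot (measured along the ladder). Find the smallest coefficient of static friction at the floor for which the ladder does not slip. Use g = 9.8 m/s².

μ_min ≈ 0.0976

Take moments about the foot of the ladder.
Ladder weight 18×9.8 = 176.4 N acts at 2.25 m along the ladder; its horizontal arm is 2.25·cos75° = 0.5823 m → τ = 102.7 N·m clockwise.
Firefighter: 79×9.8 = 774.2 N at 1.5 m → arm 0.3882 m → τ = 300.5 N·m clockwise.
Wall normal N acts horizontally at the top; its moment arm is the height L sinθ = 4.5·sin75° = 4.347 m, counterclockwise.
Στ = 0 ⇒ N × 4.347 = 403.2 ⇒ N = 92.75 N.
ΣFx = 0 ⇒ f = N_wall = 92.75 N. ΣFy = 0 ⇒ N_floor = 950.6 N.
μ_min = f / N_floor = 92.75 / 950.6 = 0.0976.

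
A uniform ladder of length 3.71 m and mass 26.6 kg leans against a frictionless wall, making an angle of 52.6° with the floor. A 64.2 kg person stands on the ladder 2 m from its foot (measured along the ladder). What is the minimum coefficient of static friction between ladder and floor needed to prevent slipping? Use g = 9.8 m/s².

μ_min ≈ 0.403

Sum moments about the foot of the ladder (the floor normal and friction both act there and drop out).
Ladder weight 26.6×9.8 = 260.7 N acts at 1.855 m along the ladder; its horizontal arm is 1.855·cos52.6° = 1.127 m → τ = 293.8 N·m clockwise.
Person: 64.2×9.8 = 629.2 N at 2 m → arm 1.215 m → τ = 764.5 N·m clockwise.
Wall normal N acts horizontally at the top; its moment arm is the height L sinθ = 3.71·sin52.6° = 2.947 m, counterclockwise.
Στ = 0 ⇒ N × 2.947 = 1058 ⇒ N = 359 N.
ΣFx = 0 ⇒ f = N_wall = 359 N. ΣFy = 0 ⇒ N_floor = 889.9 N.
μ_min = f / N_floor = 359 / 889.9 = 0.403.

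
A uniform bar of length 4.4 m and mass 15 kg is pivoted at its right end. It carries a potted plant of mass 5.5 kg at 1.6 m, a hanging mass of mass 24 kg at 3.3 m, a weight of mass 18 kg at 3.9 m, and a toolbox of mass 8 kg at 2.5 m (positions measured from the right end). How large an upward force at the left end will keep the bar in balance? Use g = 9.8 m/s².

Sum moments about the right end (the unknown pivot reaction has zero arm there).
Beam weight: 15 × 9.8 = 147 N down at 2.2 m → arm 2.2 m, τ = 147 × 2.2 = 323.4 N·m counterclockwise.
Potted plant: 5.5 × 9.8 = 53.9 N down at 1.6 m → arm 1.6 m, τ = 53.9 × 1.6 = 86.24 N·m counterclockwise.
Hanging mass: 24 × 9.8 = 235.2 N down at 3.3 m → arm 3.3 m, τ = 235.2 × 3.3 = 776.2 N·m counterclockwise.
Weight: 18 × 9.8 = 176.4 N down at 3.9 m → arm 3.9 m, τ = 176.4 × 3.9 = 688 N·m counterclockwise.
Toolbox: 8 × 9.8 = 78.4 N down at 2.5 m → arm 2.5 m, τ = 78.4 × 2.5 = 196 N·m counterclockwise.
Net moment of the loads = 2070 N·m counterclockwise.
The upward force F acts at the left end, arm 4.4 m, giving F × 4.4 clockwise.
Setting net torque to zero: F × 4.4 = 2070 → F = 2070 / 4.4 = 470 N.

F ≈ 470 N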